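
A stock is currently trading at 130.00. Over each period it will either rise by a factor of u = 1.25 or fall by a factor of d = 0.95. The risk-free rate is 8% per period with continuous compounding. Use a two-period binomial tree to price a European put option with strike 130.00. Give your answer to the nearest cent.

Risk-neutral probability p = (e^0.08 − 0.95)/(1.25 − 0.95) = 0.1333/0.3000 = 0.4443
Terminal stock prices: S_uu = 203.1, S_ud = 154.4, S_dd = 117.3
Terminal payoffs (K − S): max(-73.12, 0) = 0, max(-24.38, 0) = 0, max(12.67, 0) = 12.67
Node u (S = 162.5): V_u = e^(−0.08)·[0.4443·0.0000 + 0.5557·0.0000] = 0.0000
Node d (S = 123.5): V_d = e^(−0.08)·[0.4443·0.0000 + 0.5557·12.6750] = 6.5021
Node 0 (S = 130): V_0 = e^(−0.08)·[0.4443·0.0000 + 0.5557·6.5021] = 3.3355

3.34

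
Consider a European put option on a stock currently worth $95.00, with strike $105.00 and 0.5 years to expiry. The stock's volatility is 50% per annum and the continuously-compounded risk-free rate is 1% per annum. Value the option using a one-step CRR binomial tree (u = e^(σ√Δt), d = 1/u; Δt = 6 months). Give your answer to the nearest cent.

CRR parameters: u = e^(σ√Δt) = e^(0.5·√0.5) = 1.4241, d = 1/u = 0.7022
Per-period rate: rΔt = 0.01·0.5 = 0.005, so R = e^0.005 = 1.0050
Risk-neutral probability p = (e^0.005 − 0.7022)/(1.4241 − 0.7022) = 0.3028/0.7219 = 0.4195
Terminal stock prices: S_u = 135.3, S_d = 66.71
Terminal payoffs (K − S): max(-30.29, 0) = 0, max(38.29, 0) = 38.29
Node 0 (S = 95): V_0 = e^(−0.005)·[0.4195·0.0000 + 0.5805·38.2921] = 22.1191

$22.12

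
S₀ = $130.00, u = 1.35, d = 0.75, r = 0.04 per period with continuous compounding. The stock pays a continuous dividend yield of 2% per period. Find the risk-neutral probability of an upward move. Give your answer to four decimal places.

Per-period risk-free factor R = e^0.04 = 1.0408; dividend-adjusted growth = e^(0.04−0.02) = 1.0202.
Risk-neutral probability p = (1.0202 − 0.75)/(1.35 − 0.75) = 0.2702/0.6000 = 0.4503

p = 0.4503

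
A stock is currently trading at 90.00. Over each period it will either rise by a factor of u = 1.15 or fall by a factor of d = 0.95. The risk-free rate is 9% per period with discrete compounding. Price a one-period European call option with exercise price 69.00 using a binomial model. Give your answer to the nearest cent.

26.70

Risk-neutral probability p = (1 + 0.09 − 0.95)/(1.15 − 0.95) = 0.1400/0.2000 = 0.7000
Terminal stock prices: S_u = 103.5, S_d = 85.5
Terminal payoffs (S − K): max(34.5, 0) = 34.5, max(16.5, 0) = 16.5
Node 0 (S = 90): V_0 = 1/1.09·[0.7000·34.5000 + 0.3000·16.5000] = 26.6972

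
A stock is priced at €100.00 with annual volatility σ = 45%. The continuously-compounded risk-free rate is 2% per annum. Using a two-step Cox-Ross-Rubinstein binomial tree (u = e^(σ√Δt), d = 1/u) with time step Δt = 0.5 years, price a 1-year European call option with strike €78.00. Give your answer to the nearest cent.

CRR parameters: u = e^(σ√Δt) = e^(0.45·√0.5) = 1.3746, d = 1/u = 0.7275
Per-period rate: rΔt = 0.02·0.5 = 0.01, so R = e^0.01 = 1.0101
Risk-neutral probability p = (e^0.01 − 0.7275)/(1.3746 − 0.7275) = 0.2826/0.6472 = 0.4366
Terminal stock prices: S_uu = 189, S_ud = 100, S_dd = 52.92
Terminal payoffs (S − K): max(111, 0) = 111, max(22, 0) = 22, max(-25.08, 0) = 0
Node u (S = 137.5): V_u = e^(−0.01)·[0.4366·110.9658 + 0.5634·22.0000] = 60.2410
Node d (S = 72.75): V_d = e^(−0.01)·[0.4366·22.0000 + 0.5634·0.0000] = 9.5106
Node 0 (S = 100): V_0 = e^(−0.01)·[0.4366·60.2410 + 0.5634·9.5106] = 31.3467

€31.35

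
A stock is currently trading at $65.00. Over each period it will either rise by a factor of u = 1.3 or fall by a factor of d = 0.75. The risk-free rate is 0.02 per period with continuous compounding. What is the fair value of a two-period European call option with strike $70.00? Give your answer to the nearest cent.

$9.24

Risk-neutral probability p = (e^0.02 − 0.75)/(1.3 − 0.75) = 0.2702/0.5500 = 0.4913
Terminal stock prices: S_uu = 109.9, S_ud = 63.38, S_dd = 36.56
Terminal payoffs (S − K): max(39.85, 0) = 39.85, max(-6.625, 0) = 0, max(-33.44, 0) = 0
Node u (S = 84.5): V_u = e^(−0.02)·[0.4913·39.8500 + 0.5087·0.0000] = 19.1897
Node d (S = 48.75): V_d = e^(−0.02)·[0.4913·0.0000 + 0.5087·0.0000] = 0.0000
Node 0 (S = 65): V_0 = e^(−0.02)·[0.4913·19.1897 + 0.5087·0.0000] = 9.2407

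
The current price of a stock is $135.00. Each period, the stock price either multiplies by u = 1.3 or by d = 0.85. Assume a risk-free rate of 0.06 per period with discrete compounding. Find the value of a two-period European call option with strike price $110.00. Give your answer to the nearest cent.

Risk-neutral probability p = (1 + 0.06 − 0.85)/(1.3 − 0.85) = 0.2100/0.4500 = 0.4667
Terminal stock prices: S_uu = 228.2, S_ud = 149.2, S_dd = 97.54
Terminal payoffs (S − K): max(118.2, 0) = 118.2, max(39.17, 0) = 39.17, max(-12.46, 0) = 0
Node u (S = 175.5): V_u = 1/1.06·[0.4667·118.1500 + 0.5333·39.1750] = 71.7264
Node d (S = 114.8): V_d = 1/1.06·[0.4667·39.1750 + 0.5333·0.0000] = 17.2469
Node 0 (S = 135): V_0 = 1/1.06·[0.4667·71.7264 + 0.5333·17.2469] = 40.2553

$40.26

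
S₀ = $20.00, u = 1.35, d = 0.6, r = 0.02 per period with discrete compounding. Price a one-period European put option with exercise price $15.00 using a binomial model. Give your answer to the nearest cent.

Risk-neutral probability p = (1 + 0.02 − 0.6)/(1.35 − 0.6) = 0.4200/0.7500 = 0.5600
Terminal stock prices: S_u = 27, S_d = 12
Terminal payoffs (K − S): max(-12, 0) = 0, max(3, 0) = 3
Node 0 (S = 20): V_0 = 1/1.02·[0.5600·0.0000 + 0.4400·3.0000] = 1.2941

$1.29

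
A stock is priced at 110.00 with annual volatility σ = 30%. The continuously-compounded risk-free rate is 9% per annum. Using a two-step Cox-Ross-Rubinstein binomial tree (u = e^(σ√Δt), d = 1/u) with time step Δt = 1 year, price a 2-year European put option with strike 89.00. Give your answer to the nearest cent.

4.21

CRR parameters: u = e^(σ√Δt) = e^(0.3·√1) = 1.3499, d = 1/u = 0.7408
Per-period rate: rΔt = 0.09·1 = 0.09, so R = e^0.09 = 1.0942
Risk-neutral probability p = (e^0.09 − 0.7408)/(1.3499 − 0.7408) = 0.3534/0.6090 = 0.5802
Terminal stock prices: S_uu = 200.4, S_ud = 110, S_dd = 60.37
Terminal payoffs (K − S): max(-111.4, 0) = 0, max(-21, 0) = 0, max(28.63, 0) = 28.63
Node u (S = 148.5): V_u = e^(−0.09)·[0.5802·0.0000 + 0.4198·0.0000] = 0.0000
Node d (S = 81.49): V_d = e^(−0.09)·[0.5802·0.0000 + 0.4198·28.6307] = 10.9851
Node 0 (S = 110): V_0 = e^(−0.09)·[0.5802·0.0000 + 0.4198·10.9851] = 4.2148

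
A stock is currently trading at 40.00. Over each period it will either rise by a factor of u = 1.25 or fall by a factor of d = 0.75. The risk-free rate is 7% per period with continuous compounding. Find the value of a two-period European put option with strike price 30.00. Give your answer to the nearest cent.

Risk-neutral probability p = (e^0.07 − 0.75)/(1.25 − 0.75) = 0.3225/0.5000 = 0.6450
Terminal stock prices: S_uu = 62.5, S_ud = 37.5, S_dd = 22.5
Terminal payoffs (K − S): max(-32.5, 0) = 0, max(-7.5, 0) = 0, max(7.5, 0) = 7.5
Node u (S = 50): V_u = e^(−0.07)·[0.6450·0.0000 + 0.3550·0.0000] = 0.0000
Node d (S = 30): V_d = e^(−0.07)·[0.6450·0.0000 + 0.3550·7.5000] = 2.4824
Node 0 (S = 40): V_0 = e^(−0.07)·[0.6450·0.0000 + 0.3550·2.4824] = 0.8216

0.82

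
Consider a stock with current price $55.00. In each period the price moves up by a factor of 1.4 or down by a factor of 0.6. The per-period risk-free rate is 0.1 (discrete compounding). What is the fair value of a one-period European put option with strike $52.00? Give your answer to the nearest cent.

$6.48

Risk-neutral probability p = (1 + 0.1 − 0.6)/(1.4 − 0.6) = 0.5000/0.8000 = 0.6250
Terminal stock prices: S_u = 77, S_d = 33
Terminal payoffs (K − S): max(-25, 0) = 0, max(19, 0) = 19
Node 0 (S = 55): V_0 = 1/1.1·[0.6250·0.0000 + 0.3750·19.0000] = 6.4773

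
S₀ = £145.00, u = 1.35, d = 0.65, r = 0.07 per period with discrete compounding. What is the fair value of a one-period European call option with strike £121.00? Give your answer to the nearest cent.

Risk-neutral probability p = (1 + 0.07 − 0.65)/(1.35 − 0.65) = 0.4200/0.7000 = 0.6000
Terminal stock prices: S_u = 195.8, S_d = 94.25
Terminal payoffs (S − K): max(74.75, 0) = 74.75, max(-26.75, 0) = 0
Node 0 (S = 145): V_0 = 1/1.07·[0.6000·74.7500 + 0.4000·0.0000] = 41.9159

£41.92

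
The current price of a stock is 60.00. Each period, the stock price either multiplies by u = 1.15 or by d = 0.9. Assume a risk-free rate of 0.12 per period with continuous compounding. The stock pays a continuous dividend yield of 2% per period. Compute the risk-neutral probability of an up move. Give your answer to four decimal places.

p = 0.8207

Per-period risk-free factor R = e^0.12 = 1.1275; dividend-adjusted growth = e^(0.12−0.02) = 1.1052.
Risk-neutral probability p = (1.1052 − 0.9)/(1.15 − 0.9) = 0.2052/0.2500 = 0.8207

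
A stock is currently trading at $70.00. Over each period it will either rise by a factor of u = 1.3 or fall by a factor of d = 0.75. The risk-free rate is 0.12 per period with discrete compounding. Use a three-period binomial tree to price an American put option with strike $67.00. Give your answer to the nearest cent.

$5.05

Risk-neutral probability p = (1 + 0.12 − 0.75)/(1.3 − 0.75) = 0.3700/0.5500 = 0.6727
Terminal stock prices: S_uuu = 153.8, S_uud = 88.73, S_udd = 51.19, S_ddd = 29.53
Terminal payoffs (K − S): max(-86.79, 0) = 0, max(-21.73, 0) = 0, max(15.81, 0) = 15.81, max(37.47, 0) = 37.47
Node uu (S = 118.3): continuation = 1/1.12·[0.6727·0.0000 + 0.3273·0.0000] = 0.0000; exercise value = 0.0000 ≤ continuation, so V_uu = 0.0000
Node ud (S = 68.25): continuation = 1/1.12·[0.6727·0.0000 + 0.3273·15.8125] = 4.6205; exercise value = 0.0000 ≤ continuation, so V_ud = 4.6205
Node dd (S = 39.38): continuation = 1/1.12·[0.6727·15.8125 + 0.3273·37.4688] = 20.4464; exercise value = 27.6250 > continuation, so V_dd = 27.6250 (exercise)
Node u (S = 91): continuation = 1/1.12·[0.6727·0.0000 + 0.3273·4.6205] = 1.3502; exercise value = 0.0000 ≤ continuation, so V_u = 1.3502
Node d (S = 52.5): continuation = 1/1.12·[0.6727·4.6205 + 0.3273·27.6250] = 10.8476; exercise value = 14.5000 > continuation, so V_d = 14.5000 (exercise)
Node 0 (S = 70): continuation = 1/1.12·[0.6727·1.3502 + 0.3273·14.5000] = 5.0480; exercise value = 0.0000 ≤ continuation, so V_0 = 5.0480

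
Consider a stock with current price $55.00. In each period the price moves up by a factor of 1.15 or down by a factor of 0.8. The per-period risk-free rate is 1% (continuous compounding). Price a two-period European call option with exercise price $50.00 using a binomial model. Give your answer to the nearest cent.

Risk-neutral probability p = (e^0.01 − 0.8)/(1.15 − 0.8) = 0.2101/0.3500 = 0.6001
Terminal stock prices: S_uu = 72.74, S_ud = 50.6, S_dd = 35.2
Terminal payoffs (S − K): max(22.74, 0) = 22.74, max(0.6, 0) = 0.6, max(-14.8, 0) = 0
Node u (S = 63.25): V_u = e^(−0.01)·[0.6001·22.7375 + 0.3999·0.6000] = 13.7475
Node d (S = 44): V_d = e^(−0.01)·[0.6001·0.6000 + 0.3999·0.0000] = 0.3565
Node 0 (S = 55): V_0 = e^(−0.01)·[0.6001·13.7475 + 0.3999·0.3565] = 8.3095

$8.31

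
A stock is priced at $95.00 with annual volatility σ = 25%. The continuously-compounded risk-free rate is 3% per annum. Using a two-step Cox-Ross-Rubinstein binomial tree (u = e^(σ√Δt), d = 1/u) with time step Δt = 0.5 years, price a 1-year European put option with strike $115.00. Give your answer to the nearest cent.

CRR parameters: u = e^(σ√Δt) = e^(0.25·√0.5) = 1.1934, d = 1/u = 0.8380
Per-period rate: rΔt = 0.03·0.5 = 0.015, so R = e^0.015 = 1.0151
Risk-neutral probability p = (e^0.015 − 0.8380)/(1.1934 − 0.8380) = 0.1771/0.3554 = 0.4984
Terminal stock prices: S_uu = 135.3, S_ud = 95, S_dd = 66.71
Terminal payoffs (K − S): max(-20.29, 0) = 0, max(20, 0) = 20, max(48.29, 0) = 48.29
Node u (S = 113.4): V_u = e^(−0.015)·[0.4984·0.0000 + 0.5016·20.0000] = 9.8818
Node d (S = 79.61): V_d = e^(−0.015)·[0.4984·20.0000 + 0.5016·48.2921] = 33.6810
Node 0 (S = 95): V_0 = e^(−0.015)·[0.4984·9.8818 + 0.5016·33.6810] = 21.4936

$21.49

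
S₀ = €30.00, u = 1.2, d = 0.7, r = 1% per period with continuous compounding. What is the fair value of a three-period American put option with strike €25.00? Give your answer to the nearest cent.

€2.74

Risk-neutral probability p = (e^0.01 − 0.7)/(1.2 − 0.7) = 0.3101/0.5000 = 0.6201
Terminal stock prices: S_uuu = 51.84, S_uud = 30.24, S_udd = 17.64, S_ddd = 10.29
Terminal payoffs (K − S): max(-26.84, 0) = 0, max(-5.24, 0) = 0, max(7.36, 0) = 7.36, max(14.71, 0) = 14.71
Node uu (S = 43.2): continuation = e^(−0.01)·[0.6201·0.0000 + 0.3799·0.0000] = 0.0000; exercise value = 0.0000 ≤ continuation, so V_uu = 0.0000
Node ud (S = 25.2): continuation = e^(−0.01)·[0.6201·0.0000 + 0.3799·7.3600] = 2.7682; exercise value = 0.0000 ≤ continuation, so V_ud = 2.7682
Node dd (S = 14.7): continuation = e^(−0.01)·[0.6201·7.3600 + 0.3799·14.7100] = 10.0512; exercise value = 10.3000 > continuation, so V_dd = 10.3000 (exercise)
Node u (S = 36): continuation = e^(−0.01)·[0.6201·0.0000 + 0.3799·2.7682] = 1.0412; exercise value = 0.0000 ≤ continuation, so V_u = 1.0412
Node d (S = 21): continuation = e^(−0.01)·[0.6201·2.7682 + 0.3799·10.3000] = 5.5735; exercise value = 4.0000 ≤ continuation, so V_d = 5.5735
Node 0 (S = 30): continuation = e^(−0.01)·[0.6201·1.0412 + 0.3799·5.5735] = 2.7355; exercise value = 0.0000 ≤ continuation, so V_0 = 2.7355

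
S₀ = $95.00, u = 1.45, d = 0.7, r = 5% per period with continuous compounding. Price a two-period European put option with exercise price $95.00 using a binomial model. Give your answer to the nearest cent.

$12.39

Risk-neutral probability p = (e^0.05 − 0.7)/(1.45 − 0.7) = 0.3513/0.7500 = 0.4684
Terminal stock prices: S_uu = 199.7, S_ud = 96.42, S_dd = 46.55
Terminal payoffs (K − S): max(-104.7, 0) = 0, max(-1.425, 0) = 0, max(48.45, 0) = 48.45
Node u (S = 137.8): V_u = e^(−0.05)·[0.4684·0.0000 + 0.5316·0.0000] = 0.0000
Node d (S = 66.5): V_d = e^(−0.05)·[0.4684·0.0000 + 0.5316·48.4500] = 24.5017
Node 0 (S = 95): V_0 = e^(−0.05)·[0.4684·0.0000 + 0.5316·24.5017] = 12.3907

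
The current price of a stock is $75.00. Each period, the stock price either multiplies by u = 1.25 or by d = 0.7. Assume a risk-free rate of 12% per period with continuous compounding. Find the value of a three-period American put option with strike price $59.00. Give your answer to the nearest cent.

Risk-neutral probability p = (e^0.12 − 0.7)/(1.25 − 0.7) = 0.4275/0.5500 = 0.7773
Terminal stock prices: S_uuu = 146.5, S_uud = 82.03, S_udd = 45.94, S_ddd = 25.72
Terminal payoffs (K − S): max(-87.48, 0) = 0, max(-23.03, 0) = 0, max(13.06, 0) = 13.06, max(33.28, 0) = 33.28
Node uu (S = 117.2): continuation = e^(−0.12)·[0.7773·0.0000 + 0.2227·0.0000] = 0.0000; exercise value = 0.0000 ≤ continuation, so V_uu = 0.0000
Node ud (S = 65.62): continuation = e^(−0.12)·[0.7773·0.0000 + 0.2227·13.0625] = 2.5805; exercise value = 0.0000 ≤ continuation, so V_ud = 2.5805
Node dd (S = 36.75): continuation = e^(−0.12)·[0.7773·13.0625 + 0.2227·33.2750] = 15.5783; exercise value = 22.2500 > continuation, so V_dd = 22.2500 (exercise)
Node u (S = 93.75): continuation = e^(−0.12)·[0.7773·0.0000 + 0.2227·2.5805] = 0.5098; exercise value = 0.0000 ≤ continuation, so V_u = 0.5098
Node d (S = 52.5): continuation = e^(−0.12)·[0.7773·2.5805 + 0.2227·22.2500] = 6.1743; exercise value = 6.5000 > continuation, so V_d = 6.5000 (exercise)
Node 0 (S = 75): continuation = e^(−0.12)·[0.7773·0.5098 + 0.2227·6.5000] = 1.6355; exercise value = 0.0000 ≤ continuation, so V_0 = 1.6355

$1.64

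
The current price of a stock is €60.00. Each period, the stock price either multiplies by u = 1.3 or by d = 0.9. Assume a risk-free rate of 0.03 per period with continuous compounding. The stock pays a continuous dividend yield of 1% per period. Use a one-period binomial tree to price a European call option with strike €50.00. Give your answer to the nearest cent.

€10.88

Per-period risk-free factor R = e^0.03 = 1.0305; dividend-adjusted growth = e^(0.03−0.01) = 1.0202.
Risk-neutral probability p = (1.0202 − 0.9)/(1.3 − 0.9) = 0.1202/0.4000 = 0.3005
Terminal stock prices: S_u = 78, S_d = 54
Terminal payoffs (S − K): max(28, 0) = 28, max(4, 0) = 4
Node 0 (S = 60): V_0 = e^(−0.03)·[0.3005·28.0000 + 0.6995·4.0000] = 10.8807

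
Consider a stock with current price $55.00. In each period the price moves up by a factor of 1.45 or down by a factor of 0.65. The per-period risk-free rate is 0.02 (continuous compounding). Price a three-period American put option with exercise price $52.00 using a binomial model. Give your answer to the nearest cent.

$12.58

Risk-neutral probability p = (e^0.02 − 0.65)/(1.45 − 0.65) = 0.3702/0.8000 = 0.4628
Terminal stock prices: S_uuu = 167.7, S_uud = 75.16, S_udd = 33.69, S_ddd = 15.1
Terminal payoffs (K − S): max(-115.7, 0) = 0, max(-23.16, 0) = 0, max(18.31, 0) = 18.31, max(36.9, 0) = 36.9
Node uu (S = 115.6): continuation = e^(−0.02)·[0.4628·0.0000 + 0.5372·0.0000] = 0.0000; exercise value = 0.0000 ≤ continuation, so V_uu = 0.0000
Node ud (S = 51.84): continuation = e^(−0.02)·[0.4628·0.0000 + 0.5372·18.3056] = 9.6399; exercise value = 0.1625 ≤ continuation, so V_ud = 9.6399
Node dd (S = 23.24): continuation = e^(−0.02)·[0.4628·18.3056 + 0.5372·36.8956] = 27.7328; exercise value = 28.7625 > continuation, so V_dd = 28.7625 (exercise)
Node u (S = 79.75): continuation = e^(−0.02)·[0.4628·0.0000 + 0.5372·9.6399] = 5.0765; exercise value = 0.0000 ≤ continuation, so V_u = 5.0765
Node d (S = 35.75): continuation = e^(−0.02)·[0.4628·9.6399 + 0.5372·28.7625] = 19.5192; exercise value = 16.2500 ≤ continuation, so V_d = 19.5192
Node 0 (S = 55): continuation = e^(−0.02)·[0.4628·5.0765 + 0.5372·19.5192] = 12.5816; exercise value = 0.0000 ≤ continuation, so V_0 = 12.5816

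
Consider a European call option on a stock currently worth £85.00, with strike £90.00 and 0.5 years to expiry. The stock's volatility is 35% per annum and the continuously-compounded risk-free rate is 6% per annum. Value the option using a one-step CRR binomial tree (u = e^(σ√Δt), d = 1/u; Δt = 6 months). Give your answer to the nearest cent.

CRR parameters: u = e^(σ√Δt) = e^(0.35·√0.5) = 1.2808, d = 1/u = 0.7808
Per-period rate: rΔt = 0.06·0.5 = 0.03, so R = e^0.03 = 1.0305
Risk-neutral probability p = (e^0.03 − 0.7808)/(1.2808 − 0.7808) = 0.2497/0.5000 = 0.4993
Terminal stock prices: S_u = 108.9, S_d = 66.36
Terminal payoffs (S − K): max(18.87, 0) = 18.87, max(-23.64, 0) = 0
Node 0 (S = 85): V_0 = e^(−0.03)·[0.4993·18.8683 + 0.5007·0.0000] = 9.1433

£9.14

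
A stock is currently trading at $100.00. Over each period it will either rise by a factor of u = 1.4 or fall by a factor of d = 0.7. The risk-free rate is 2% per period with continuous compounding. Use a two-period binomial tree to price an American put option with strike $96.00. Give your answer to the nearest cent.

Risk-neutral probability p = (e^0.02 − 0.7)/(1.4 − 0.7) = 0.3202/0.7000 = 0.4574
Terminal stock prices: S_uu = 196, S_ud = 98, S_dd = 49
Terminal payoffs (K − S): max(-100, 0) = 0, max(-2, 0) = 0, max(47, 0) = 47
Node u (S = 140): continuation = e^(−0.02)·[0.4574·0.0000 + 0.5426·0.0000] = 0.0000; exercise value = 0.0000 ≤ continuation, so V_u = 0.0000
Node d (S = 70): continuation = e^(−0.02)·[0.4574·0.0000 + 0.5426·47.0000] = 24.9958; exercise value = 26.0000 > continuation, so V_d = 26.0000 (exercise)
Node 0 (S = 100): continuation = e^(−0.02)·[0.4574·0.0000 + 0.5426·26.0000] = 13.8275; exercise value = 0.0000 ≤ continuation, so V_0 = 13.8275

$13.83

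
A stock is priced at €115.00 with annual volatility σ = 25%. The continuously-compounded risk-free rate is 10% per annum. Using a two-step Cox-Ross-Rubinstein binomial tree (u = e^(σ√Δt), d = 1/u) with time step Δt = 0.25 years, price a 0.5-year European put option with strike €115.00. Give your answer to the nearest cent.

CRR parameters: u = e^(σ√Δt) = e^(0.25·√0.25) = 1.1331, d = 1/u = 0.8825
Per-period rate: rΔt = 0.1·0.25 = 0.025, so R = e^0.025 = 1.0253
Risk-neutral probability p = (e^0.025 − 0.8825)/(1.1331 − 0.8825) = 0.1428/0.2507 = 0.5698
Terminal stock prices: S_uu = 147.7, S_ud = 115, S_dd = 89.56
Terminal payoffs (K − S): max(-32.66, 0) = 0, max(0, 0) = 0, max(25.44, 0) = 25.44
Node u (S = 130.3): V_u = e^(−0.025)·[0.5698·0.0000 + 0.4302·0.0000] = 0.0000
Node d (S = 101.5): V_d = e^(−0.025)·[0.5698·0.0000 + 0.4302·25.4379] = 10.6735
Node 0 (S = 115): V_0 = e^(−0.025)·[0.5698·0.0000 + 0.4302·10.6735] = 4.4785

€4.48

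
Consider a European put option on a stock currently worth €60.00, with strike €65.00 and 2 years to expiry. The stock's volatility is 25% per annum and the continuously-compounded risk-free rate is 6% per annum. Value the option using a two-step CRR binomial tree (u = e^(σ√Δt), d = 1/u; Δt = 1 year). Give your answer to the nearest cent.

CRR parameters: u = e^(σ√Δt) = e^(0.25·√1) = 1.2840, d = 1/u = 0.7788
Per-period rate: rΔt = 0.06·1 = 0.06, so R = e^0.06 = 1.0618
Risk-neutral probability p = (e^0.06 − 0.7788)/(1.2840 − 0.7788) = 0.2830/0.5052 = 0.5602
Terminal stock prices: S_uu = 98.92, S_ud = 60, S_dd = 36.39
Terminal payoffs (K − S): max(-33.92, 0) = 0, max(5, 0) = 5, max(28.61, 0) = 28.61
Node u (S = 77.04): V_u = e^(−0.06)·[0.5602·0.0000 + 0.4398·5.0000] = 2.0709
Node d (S = 46.73): V_d = e^(−0.06)·[0.5602·5.0000 + 0.4398·28.6082] = 14.4866
Node 0 (S = 60): V_0 = e^(−0.06)·[0.5602·2.0709 + 0.4398·14.4866] = 7.0925

€7.09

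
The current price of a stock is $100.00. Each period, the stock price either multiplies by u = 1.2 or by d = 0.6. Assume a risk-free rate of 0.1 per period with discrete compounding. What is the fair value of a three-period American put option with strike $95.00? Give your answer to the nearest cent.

Risk-neutral probability p = (1 + 0.1 − 0.6)/(1.2 − 0.6) = 0.5000/0.6000 = 0.8333
Terminal stock prices: S_uuu = 172.8, S_uud = 86.4, S_udd = 43.2, S_ddd = 21.6
Terminal payoffs (K − S): max(-77.8, 0) = 0, max(8.6, 0) = 8.6, max(51.8, 0) = 51.8, max(73.4, 0) = 73.4
Node uu (S = 144): continuation = 1/1.1·[0.8333·0.0000 + 0.1667·8.6000] = 1.3030; exercise value = 0.0000 ≤ continuation, so V_uu = 1.3030
Node ud (S = 72): continuation = 1/1.1·[0.8333·8.6000 + 0.1667·51.8000] = 14.3636; exercise value = 23.0000 > continuation, so V_ud = 23.0000 (exercise)
Node dd (S = 36): continuation = 1/1.1·[0.8333·51.8000 + 0.1667·73.4000] = 50.3636; exercise value = 59.0000 > continuation, so V_dd = 59.0000 (exercise)
Node u (S = 120): continuation = 1/1.1·[0.8333·1.3030 + 0.1667·23.0000] = 4.4720; exercise value = 0.0000 ≤ continuation, so V_u = 4.4720
Node d (S = 60): continuation = 1/1.1·[0.8333·23.0000 + 0.1667·59.0000] = 26.3636; exercise value = 35.0000 > continuation, so V_d = 35.0000 (exercise)
Node 0 (S = 100): continuation = 1/1.1·[0.8333·4.4720 + 0.1667·35.0000] = 8.6909; exercise value = 0.0000 ≤ continuation, so V_0 = 8.6909

$8.69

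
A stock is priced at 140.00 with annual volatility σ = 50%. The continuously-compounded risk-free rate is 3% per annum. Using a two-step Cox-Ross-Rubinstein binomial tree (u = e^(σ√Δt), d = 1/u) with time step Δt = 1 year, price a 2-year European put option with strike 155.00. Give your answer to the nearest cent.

41.12

CRR parameters: u = e^(σ√Δt) = e^(0.5·√1) = 1.6487, d = 1/u = 0.6065
Per-period rate: rΔt = 0.03·1 = 0.03, so R = e^0.03 = 1.0305
Risk-neutral probability p = (e^0.03 − 0.6065)/(1.6487 − 0.6065) = 0.4239/1.0422 = 0.4068
Terminal stock prices: S_uu = 380.6, S_ud = 140, S_dd = 51.5
Terminal payoffs (K − S): max(-225.6, 0) = 0, max(15, 0) = 15, max(103.5, 0) = 103.5
Node u (S = 230.8): V_u = e^(−0.03)·[0.4068·0.0000 + 0.5932·15.0000] = 8.6356
Node d (S = 84.91): V_d = e^(−0.03)·[0.4068·15.0000 + 0.5932·103.4969] = 65.5048
Node 0 (S = 140): V_0 = e^(−0.03)·[0.4068·8.6356 + 0.5932·65.5048] = 41.1202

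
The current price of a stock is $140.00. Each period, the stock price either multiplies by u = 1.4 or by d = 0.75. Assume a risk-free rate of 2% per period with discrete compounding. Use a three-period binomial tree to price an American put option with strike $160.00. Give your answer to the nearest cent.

$40.00

Risk-neutral probability p = (1 + 0.02 − 0.75)/(1.4 − 0.75) = 0.2700/0.6500 = 0.4154
Terminal stock prices: S_uuu = 384.2, S_uud = 205.8, S_udd = 110.2, S_ddd = 59.06
Terminal payoffs (K − S): max(-224.2, 0) = 0, max(-45.8, 0) = 0, max(49.75, 0) = 49.75, max(100.9, 0) = 100.9
Node uu (S = 274.4): continuation = 1/1.02·[0.4154·0.0000 + 0.5846·0.0000] = 0.0000; exercise value = 0.0000 ≤ continuation, so V_uu = 0.0000
Node ud (S = 147): continuation = 1/1.02·[0.4154·0.0000 + 0.5846·49.7500] = 28.5143; exercise value = 13.0000 ≤ continuation, so V_ud = 28.5143
Node dd (S = 78.75): continuation = 1/1.02·[0.4154·49.7500 + 0.5846·100.9375] = 78.1127; exercise value = 81.2500 > continuation, so V_dd = 81.2500 (exercise)
Node u (S = 196): continuation = 1/1.02·[0.4154·0.0000 + 0.5846·28.5143] = 16.3431; exercise value = 0.0000 ≤ continuation, so V_u = 16.3431
Node d (S = 105): continuation = 1/1.02·[0.4154·28.5143 + 0.5846·81.2500] = 58.1808; exercise value = 55.0000 ≤ continuation, so V_d = 58.1808
Node 0 (S = 140): continuation = 1/1.02·[0.4154·16.3431 + 0.5846·58.1808] = 40.0020; exercise value = 20.0000 ≤ continuation, so V_0 = 40.0020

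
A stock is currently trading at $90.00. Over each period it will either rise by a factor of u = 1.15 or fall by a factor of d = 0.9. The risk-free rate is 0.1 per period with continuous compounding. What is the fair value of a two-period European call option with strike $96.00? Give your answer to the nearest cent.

$12.70

Risk-neutral probability p = (e^0.1 − 0.9)/(1.15 − 0.9) = 0.2052/0.2500 = 0.8207
Terminal stock prices: S_uu = 119, S_ud = 93.15, S_dd = 72.9
Terminal payoffs (S − K): max(23.02, 0) = 23.02, max(-2.85, 0) = 0, max(-23.1, 0) = 0
Node u (S = 103.5): V_u = e^(−0.1)·[0.8207·23.0250 + 0.1793·0.0000] = 17.0980
Node d (S = 81): V_d = e^(−0.1)·[0.8207·0.0000 + 0.1793·0.0000] = 0.0000
Node 0 (S = 90): V_0 = e^(−0.1)·[0.8207·17.0980 + 0.1793·0.0000] = 12.6967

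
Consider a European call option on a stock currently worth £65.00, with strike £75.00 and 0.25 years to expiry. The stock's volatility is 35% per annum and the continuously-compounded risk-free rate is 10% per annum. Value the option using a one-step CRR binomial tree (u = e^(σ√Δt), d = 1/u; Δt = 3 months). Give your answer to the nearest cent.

CRR parameters: u = e^(σ√Δt) = e^(0.35·√0.25) = 1.1912, d = 1/u = 0.8395
Per-period rate: rΔt = 0.1·0.25 = 0.025, so R = e^0.025 = 1.0253
Risk-neutral probability p = (e^0.025 − 0.8395)/(1.1912 − 0.8395) = 0.1859/0.3518 = 0.5283
Terminal stock prices: S_u = 77.43, S_d = 54.56
Terminal payoffs (S − K): max(2.431, 0) = 2.431, max(-20.44, 0) = 0
Node 0 (S = 65): V_0 = e^(−0.025)·[0.5283·2.4310 + 0.4717·0.0000] = 1.2526

£1.25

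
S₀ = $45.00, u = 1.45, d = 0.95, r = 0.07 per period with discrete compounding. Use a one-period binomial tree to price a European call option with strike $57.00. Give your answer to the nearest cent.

$1.85

Risk-neutral probability p = (1 + 0.07 − 0.95)/(1.45 − 0.95) = 0.1200/0.5000 = 0.2400
Terminal stock prices: S_u = 65.25, S_d = 42.75
Terminal payoffs (S − K): max(8.25, 0) = 8.25, max(-14.25, 0) = 0
Node 0 (S = 45): V_0 = 1/1.07·[0.2400·8.2500 + 0.7600·0.0000] = 1.8505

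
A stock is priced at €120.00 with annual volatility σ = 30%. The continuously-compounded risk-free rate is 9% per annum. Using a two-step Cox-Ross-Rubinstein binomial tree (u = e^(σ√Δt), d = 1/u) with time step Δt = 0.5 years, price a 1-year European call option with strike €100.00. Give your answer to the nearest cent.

CRR parameters: u = e^(σ√Δt) = e^(0.3·√0.5) = 1.2363, d = 1/u = 0.8089
Per-period rate: rΔt = 0.09·0.5 = 0.045, so R = e^0.045 = 1.0460
Risk-neutral probability p = (e^0.045 − 0.8089)/(1.2363 − 0.8089) = 0.2372/0.4275 = 0.5548
Terminal stock prices: S_uu = 183.4, S_ud = 120, S_dd = 78.51
Terminal payoffs (S − K): max(83.42, 0) = 83.42, max(20, 0) = 20, max(-21.49, 0) = 0
Node u (S = 148.4): V_u = e^(−0.045)·[0.5548·83.4158 + 0.4452·20.0000] = 52.7576
Node d (S = 97.06): V_d = e^(−0.045)·[0.5548·20.0000 + 0.4452·0.0000] = 10.6086
Node 0 (S = 120): V_0 = e^(−0.045)·[0.5548·52.7576 + 0.4452·10.6086] = 32.4989

€32.50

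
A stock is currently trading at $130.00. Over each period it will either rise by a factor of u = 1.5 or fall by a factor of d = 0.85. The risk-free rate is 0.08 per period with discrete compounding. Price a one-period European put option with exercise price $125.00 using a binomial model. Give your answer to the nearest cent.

$8.68

Risk-neutral probability p = (1 + 0.08 − 0.85)/(1.5 − 0.85) = 0.2300/0.6500 = 0.3538
Terminal stock prices: S_u = 195, S_d = 110.5
Terminal payoffs (K − S): max(-70, 0) = 0, max(14.5, 0) = 14.5
Node 0 (S = 130): V_0 = 1/1.08·[0.3538·0.0000 + 0.6462·14.5000] = 8.6752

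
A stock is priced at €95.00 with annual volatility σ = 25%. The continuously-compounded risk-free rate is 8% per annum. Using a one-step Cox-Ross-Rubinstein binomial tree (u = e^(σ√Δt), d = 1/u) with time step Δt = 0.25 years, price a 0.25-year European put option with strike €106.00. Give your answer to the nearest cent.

€9.79

CRR parameters: u = e^(σ√Δt) = e^(0.25·√0.25) = 1.1331, d = 1/u = 0.8825
Per-period rate: rΔt = 0.08·0.25 = 0.02, so R = e^0.02 = 1.0202
Risk-neutral probability p = (e^0.02 − 0.8825)/(1.1331 − 0.8825) = 0.1377/0.2507 = 0.5494
Terminal stock prices: S_u = 107.6, S_d = 83.84
Terminal payoffs (K − S): max(-1.649, 0) = 0, max(22.16, 0) = 22.16
Node 0 (S = 95): V_0 = e^(−0.02)·[0.5494·0.0000 + 0.4506·22.1628] = 9.7891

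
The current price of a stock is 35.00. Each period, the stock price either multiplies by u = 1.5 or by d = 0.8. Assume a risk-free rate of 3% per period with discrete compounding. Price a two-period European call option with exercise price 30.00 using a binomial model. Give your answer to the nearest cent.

9.95

Risk-neutral probability p = (1 + 0.03 − 0.8)/(1.5 − 0.8) = 0.2300/0.7000 = 0.3286
Terminal stock prices: S_uu = 78.75, S_ud = 42, S_dd = 22.4
Terminal payoffs (S − K): max(48.75, 0) = 48.75, max(12, 0) = 12, max(-7.6, 0) = 0
Node u (S = 52.5): V_u = 1/1.03·[0.3286·48.7500 + 0.6714·12.0000] = 23.3738
Node d (S = 28): V_d = 1/1.03·[0.3286·12.0000 + 0.6714·0.0000] = 3.8280
Node 0 (S = 35): V_0 = 1/1.03·[0.3286·23.3738 + 0.6714·3.8280] = 9.9516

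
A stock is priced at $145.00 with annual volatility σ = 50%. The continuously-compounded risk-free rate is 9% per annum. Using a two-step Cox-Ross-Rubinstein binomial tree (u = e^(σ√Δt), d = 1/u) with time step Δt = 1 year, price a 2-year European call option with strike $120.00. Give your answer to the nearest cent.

$60.53

CRR parameters: u = e^(σ√Δt) = e^(0.5·√1) = 1.6487, d = 1/u = 0.6065
Per-period rate: rΔt = 0.09·1 = 0.09, so R = e^0.09 = 1.0942
Risk-neutral probability p = (e^0.09 − 0.6065)/(1.6487 − 0.6065) = 0.4876/1.0422 = 0.4679
Terminal stock prices: S_uu = 394.2, S_ud = 145, S_dd = 53.34
Terminal payoffs (S − K): max(274.2, 0) = 274.2, max(25, 0) = 25, max(-66.66, 0) = 0
Node u (S = 239.1): V_u = e^(−0.09)·[0.4679·274.1509 + 0.5321·25.0000] = 129.3928
Node d (S = 87.95): V_d = e^(−0.09)·[0.4679·25.0000 + 0.5321·0.0000] = 10.6908
Node 0 (S = 145): V_0 = e^(−0.09)·[0.4679·129.3928 + 0.5321·10.6908] = 60.5313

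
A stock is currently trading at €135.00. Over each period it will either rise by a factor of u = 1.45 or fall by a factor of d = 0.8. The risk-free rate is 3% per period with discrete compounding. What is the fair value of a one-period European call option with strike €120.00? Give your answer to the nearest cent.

€26.02

Risk-neutral probability p = (1 + 0.03 − 0.8)/(1.45 − 0.8) = 0.2300/0.6500 = 0.3538
Terminal stock prices: S_u = 195.8, S_d = 108
Terminal payoffs (S − K): max(75.75, 0) = 75.75, max(-12, 0) = 0
Node 0 (S = 135): V_0 = 1/1.03·[0.3538·75.7500 + 0.6462·0.0000] = 26.0232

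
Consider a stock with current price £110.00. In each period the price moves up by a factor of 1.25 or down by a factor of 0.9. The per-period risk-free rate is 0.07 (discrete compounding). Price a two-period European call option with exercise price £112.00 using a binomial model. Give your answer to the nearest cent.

Risk-neutral probability p = (1 + 0.07 − 0.9)/(1.25 − 0.9) = 0.1700/0.3500 = 0.4857
Terminal stock prices: S_uu = 171.9, S_ud = 123.8, S_dd = 89.1
Terminal payoffs (S − K): max(59.88, 0) = 59.88, max(11.75, 0) = 11.75, max(-22.9, 0) = 0
Node u (S = 137.5): V_u = 1/1.07·[0.4857·59.8750 + 0.5143·11.7500] = 32.8271
Node d (S = 99): V_d = 1/1.07·[0.4857·11.7500 + 0.5143·0.0000] = 5.3338
Node 0 (S = 110): V_0 = 1/1.07·[0.4857·32.8271 + 0.5143·5.3338] = 17.4651

£17.47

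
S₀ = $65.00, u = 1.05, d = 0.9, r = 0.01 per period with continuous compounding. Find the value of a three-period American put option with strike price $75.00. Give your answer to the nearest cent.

Risk-neutral probability p = (e^0.01 − 0.9)/(1.05 − 0.9) = 0.1101/0.1500 = 0.7337
Terminal stock prices: S_uuu = 75.25, S_uud = 64.5, S_udd = 55.28, S_ddd = 47.39
Terminal payoffs (K − S): max(-0.2456, 0) = 0, max(10.5, 0) = 10.5, max(19.72, 0) = 19.72, max(27.61, 0) = 27.61
Node uu (S = 71.66): continuation = e^(−0.01)·[0.7337·0.0000 + 0.2663·10.5037] = 2.7697; exercise value = 3.3375 > continuation, so V_uu = 3.3375 (exercise)
Node ud (S = 61.43): continuation = e^(−0.01)·[0.7337·10.5037 + 0.2663·19.7175] = 12.8287; exercise value = 13.5750 > continuation, so V_ud = 13.5750 (exercise)
Node dd (S = 52.65): continuation = e^(−0.01)·[0.7337·19.7175 + 0.2663·27.6150] = 21.6037; exercise value = 22.3500 > continuation, so V_dd = 22.3500 (exercise)
Node u (S = 68.25): continuation = e^(−0.01)·[0.7337·3.3375 + 0.2663·13.5750] = 6.0037; exercise value = 6.7500 > continuation, so V_u = 6.7500 (exercise)
Node d (S = 58.5): continuation = e^(−0.01)·[0.7337·13.5750 + 0.2663·22.3500] = 15.7537; exercise value = 16.5000 > continuation, so V_d = 16.5000 (exercise)
Node 0 (S = 65): continuation = e^(−0.01)·[0.7337·6.7500 + 0.2663·16.5000] = 9.2537; exercise value = 10.0000 > continuation, so V_0 = 10.0000 (exercise)

$10.00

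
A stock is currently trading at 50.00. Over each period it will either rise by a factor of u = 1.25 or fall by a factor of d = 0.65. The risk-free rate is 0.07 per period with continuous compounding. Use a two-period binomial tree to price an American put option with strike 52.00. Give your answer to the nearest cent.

Risk-neutral probability p = (e^0.07 − 0.65)/(1.25 − 0.65) = 0.4225/0.6000 = 0.7042
Terminal stock prices: S_uu = 78.12, S_ud = 40.62, S_dd = 21.13
Terminal payoffs (K − S): max(-26.12, 0) = 0, max(11.38, 0) = 11.38, max(30.87, 0) = 30.87
Node u (S = 62.5): continuation = e^(−0.07)·[0.7042·0.0000 + 0.2958·11.3750] = 3.1375; exercise value = 0.0000 ≤ continuation, so V_u = 3.1375
Node d (S = 32.5): continuation = e^(−0.07)·[0.7042·11.3750 + 0.2958·30.8750] = 15.9845; exercise value = 19.5000 > continuation, so V_d = 19.5000 (exercise)
Node 0 (S = 50): continuation = e^(−0.07)·[0.7042·3.1375 + 0.2958·19.5000] = 7.4385; exercise value = 2.0000 ≤ continuation, so V_0 = 7.4385

7.44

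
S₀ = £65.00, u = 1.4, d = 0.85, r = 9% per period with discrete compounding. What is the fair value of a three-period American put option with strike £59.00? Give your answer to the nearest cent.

Risk-neutral probability p = (1 + 0.09 − 0.85)/(1.4 − 0.85) = 0.2400/0.5500 = 0.4364
Terminal stock prices: S_uuu = 178.4, S_uud = 108.3, S_udd = 65.75, S_ddd = 39.92
Terminal payoffs (K − S): max(-119.4, 0) = 0, max(-49.29, 0) = 0, max(-6.747, 0) = 0, max(19.08, 0) = 19.08
Node uu (S = 127.4): continuation = 1/1.09·[0.4364·0.0000 + 0.5636·0.0000] = 0.0000; exercise value = 0.0000 ≤ continuation, so V_uu = 0.0000
Node ud (S = 77.35): continuation = 1/1.09·[0.4364·0.0000 + 0.5636·0.0000] = 0.0000; exercise value = 0.0000 ≤ continuation, so V_ud = 0.0000
Node dd (S = 46.96): continuation = 1/1.09·[0.4364·0.0000 + 0.5636·19.0819] = 9.8672; exercise value = 12.0375 > continuation, so V_dd = 12.0375 (exercise)
Node u (S = 91): continuation = 1/1.09·[0.4364·0.0000 + 0.5636·0.0000] = 0.0000; exercise value = 0.0000 ≤ continuation, so V_u = 0.0000
Node d (S = 55.25): continuation = 1/1.09·[0.4364·0.0000 + 0.5636·12.0375] = 6.2246; exercise value = 3.7500 ≤ continuation, so V_d = 6.2246
Node 0 (S = 65): continuation = 1/1.09·[0.4364·0.0000 + 0.5636·6.2246] = 3.2187; exercise value = 0.0000 ≤ continuation, so V_0 = 3.2187

£3.22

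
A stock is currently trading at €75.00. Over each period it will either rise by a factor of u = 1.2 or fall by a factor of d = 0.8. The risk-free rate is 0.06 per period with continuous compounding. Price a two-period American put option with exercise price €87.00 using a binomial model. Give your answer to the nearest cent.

Risk-neutral probability p = (e^0.06 − 0.8)/(1.2 − 0.8) = 0.2618/0.4000 = 0.6546
Terminal stock prices: S_uu = 108, S_ud = 72, S_dd = 48
Terminal payoffs (K − S): max(-21, 0) = 0, max(15, 0) = 15, max(39, 0) = 39
Node u (S = 90): continuation = e^(−0.06)·[0.6546·0.0000 + 0.3454·15.0000] = 4.8794; exercise value = 0.0000 ≤ continuation, so V_u = 4.8794
Node d (S = 60): continuation = e^(−0.06)·[0.6546·15.0000 + 0.3454·39.0000] = 21.9335; exercise value = 27.0000 > continuation, so V_d = 27.0000 (exercise)
Node 0 (S = 75): continuation = e^(−0.06)·[0.6546·4.8794 + 0.3454·27.0000] = 11.7909; exercise value = 12.0000 > continuation, so V_0 = 12.0000 (exercise)

€12.00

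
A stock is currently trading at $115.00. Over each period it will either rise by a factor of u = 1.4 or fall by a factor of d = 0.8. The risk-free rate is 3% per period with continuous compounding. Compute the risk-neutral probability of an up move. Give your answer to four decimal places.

p = 0.3841

Risk-neutral probability p = (e^0.03 − 0.8)/(1.4 − 0.8) = 0.2305/0.6000 = 0.3841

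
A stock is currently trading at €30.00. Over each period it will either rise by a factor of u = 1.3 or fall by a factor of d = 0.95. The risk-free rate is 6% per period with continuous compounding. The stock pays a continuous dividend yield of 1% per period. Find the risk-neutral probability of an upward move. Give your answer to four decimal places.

Per-period risk-free factor R = e^0.06 = 1.0618; dividend-adjusted growth = e^(0.06−0.01) = 1.0513.
Risk-neutral probability p = (1.0513 − 0.95)/(1.3 − 0.95) = 0.1013/0.3500 = 0.2893

p = 0.2893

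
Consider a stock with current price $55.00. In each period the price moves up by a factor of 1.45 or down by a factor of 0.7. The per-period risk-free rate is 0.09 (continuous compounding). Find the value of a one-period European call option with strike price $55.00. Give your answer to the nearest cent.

$11.89

Risk-neutral probability p = (e^0.09 − 0.7)/(1.45 − 0.7) = 0.3942/0.7500 = 0.5256
Terminal stock prices: S_u = 79.75, S_d = 38.5
Terminal payoffs (S − K): max(24.75, 0) = 24.75, max(-16.5, 0) = 0
Node 0 (S = 55): V_0 = e^(−0.09)·[0.5256·24.7500 + 0.4744·0.0000] = 11.8882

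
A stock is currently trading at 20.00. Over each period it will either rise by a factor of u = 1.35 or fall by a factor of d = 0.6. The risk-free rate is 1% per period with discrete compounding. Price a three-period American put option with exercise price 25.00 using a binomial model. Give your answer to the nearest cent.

Risk-neutral probability p = (1 + 0.01 − 0.6)/(1.35 − 0.6) = 0.4100/0.7500 = 0.5467
Terminal stock prices: S_uuu = 49.21, S_uud = 21.87, S_udd = 9.72, S_ddd = 4.32
Terminal payoffs (K − S): max(-24.21, 0) = 0, max(3.13, 0) = 3.13, max(15.28, 0) = 15.28, max(20.68, 0) = 20.68
Node uu (S = 36.45): continuation = 1/1.01·[0.5467·0.0000 + 0.4533·3.1300] = 1.4049; exercise value = 0.0000 ≤ continuation, so V_uu = 1.4049
Node ud (S = 16.2): continuation = 1/1.01·[0.5467·3.1300 + 0.4533·15.2800] = 8.5525; exercise value = 8.8000 > continuation, so V_ud = 8.8000 (exercise)
Node dd (S = 7.2): continuation = 1/1.01·[0.5467·15.2800 + 0.4533·20.6800] = 17.5525; exercise value = 17.8000 > continuation, so V_dd = 17.8000 (exercise)
Node u (S = 27): continuation = 1/1.01·[0.5467·1.4049 + 0.4533·8.8000] = 4.7102; exercise value = 0.0000 ≤ continuation, so V_u = 4.7102
Node d (S = 12): continuation = 1/1.01·[0.5467·8.8000 + 0.4533·17.8000] = 12.7525; exercise value = 13.0000 > continuation, so V_d = 13.0000 (exercise)
Node 0 (S = 20): continuation = 1/1.01·[0.5467·4.7102 + 0.4533·13.0000] = 8.3844; exercise value = 5.0000 ≤ continuation, so V_0 = 8.3844

8.38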